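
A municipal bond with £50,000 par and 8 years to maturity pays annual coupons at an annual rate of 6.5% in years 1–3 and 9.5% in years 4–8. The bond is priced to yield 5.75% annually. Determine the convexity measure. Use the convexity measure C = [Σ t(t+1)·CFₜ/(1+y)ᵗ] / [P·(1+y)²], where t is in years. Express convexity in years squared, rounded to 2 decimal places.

47.76

With y = 0.0575:
  t   CF        PV=CF/(1+0.0575)^t    t·PV        t(t+1)·PV
  1     3,250.00     3,073.2861     3,073.2861       6,146.5721
  2     3,250.00     2,906.1807     5,812.3613      17,437.0840
  3     3,250.00     2,748.1614     8,244.4842      32,977.9366
  4     4,750.00     3,798.1499    15,192.5998      75,962.9988
  5     4,750.00     3,591.6311    17,958.1557     107,748.9345
  6     4,750.00     3,396.3415    20,378.0491     142,646.3435
  7     4,750.00     3,211.6705    22,481.6932     179,853.5458
  8    54,750.00    35,005.8893   280,047.1144   2,520,424.0300
  Σ                 57,731.3105   373,187.7438   3,083,197.4452
P = 57,731.3105.
Convexity = Σ t(t+1)·PV / [P·(1+y)²] = 3,083,197.4452 / (57,731.3105 × 1.118306) = 47.75613.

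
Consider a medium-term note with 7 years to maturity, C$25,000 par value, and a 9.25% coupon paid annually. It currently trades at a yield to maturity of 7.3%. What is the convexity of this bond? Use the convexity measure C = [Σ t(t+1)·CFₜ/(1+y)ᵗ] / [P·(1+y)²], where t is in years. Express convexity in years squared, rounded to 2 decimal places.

With y = 0.073:
  t   CF        PV=CF/(1+0.073)^t    t·PV        t(t+1)·PV
  1     2,312.50     2,155.1724     2,155.1724       4,310.3448
  2     2,312.50     2,008.5484     4,017.0968      12,051.2903
  3     2,312.50     1,871.8997     5,615.6991      22,462.7964
  4     2,312.50     1,744.5477     6,978.1909      34,890.9544
  5     2,312.50     1,625.8599     8,129.2997      48,775.7983
  6     2,312.50     1,515.2469     9,091.4815      63,640.3706
  7    27,312.50    16,678.7462   116,751.2235     934,009.7882
  Σ                 27,600.0213   152,738.1639   1,120,141.3431
P = 27,600.0213.
Convexity = Σ t(t+1)·PV / [P·(1+y)²] = 1,120,141.3431 / (27,600.0213 × 1.151329) = 35.25039.

35.25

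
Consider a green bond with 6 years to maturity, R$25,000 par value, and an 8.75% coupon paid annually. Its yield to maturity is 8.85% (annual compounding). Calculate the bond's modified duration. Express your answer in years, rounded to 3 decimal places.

4.513 years

Periodic yield y = 0.0885. First find Macaulay duration:
  t   CF        PV=CF/(1+0.0885)^t    t·PV
  1     2,187.50     2,009.6463     2,009.6463
  2     2,187.50     1,846.2529     3,692.5058
  3     2,187.50     1,696.1442     5,088.4325
  4     2,187.50     1,558.2399     6,232.9597
  5     2,187.50     1,431.5479     7,157.7397
  6    27,187.50    16,345.5175    98,073.1048
  Σ                 24,887.3487   122,254.3888
P = 24,887.3487; Macaulay duration = 122,254.3888 / 24,887.3487 = 4.91231 years.
Modified duration = D_Mac / (1 + y) = 4.91231 / 1.0885 = 4.51292 years.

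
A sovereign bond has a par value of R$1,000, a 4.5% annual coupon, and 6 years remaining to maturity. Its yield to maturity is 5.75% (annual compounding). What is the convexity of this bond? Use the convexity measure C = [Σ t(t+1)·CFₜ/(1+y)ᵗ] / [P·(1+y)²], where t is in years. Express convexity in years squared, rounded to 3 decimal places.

32.321

With y = 0.0575:
  t   CF        PV=CF/(1+0.0575)^t    t·PV        t(t+1)·PV
  1        45.00        42.5532        42.5532          85.1064
  2        45.00        40.2394        80.4788         241.4365
  3        45.00        38.0515       114.1544         456.6176
  4        45.00        35.9825       143.9299         719.6495
  5        45.00        34.0260       170.1299       1,020.7794
  6     1,045.00       747.1951     4,483.1708      31,382.1956
  Σ                    938.0477     5,034.4170      33,905.7849
P = 938.0477.
Convexity = Σ t(t+1)·PV / [P·(1+y)²] = 33,905.7849 / (938.0477 × 1.118306) = 32.32125.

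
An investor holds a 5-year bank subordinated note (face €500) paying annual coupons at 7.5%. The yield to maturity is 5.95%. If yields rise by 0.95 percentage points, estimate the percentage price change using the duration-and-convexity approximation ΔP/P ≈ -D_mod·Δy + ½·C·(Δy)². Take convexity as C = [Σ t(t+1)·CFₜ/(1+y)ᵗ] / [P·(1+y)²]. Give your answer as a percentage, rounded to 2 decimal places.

With y = 0.0595:
  t   CF        PV=CF/(1+0.0595)^t    t·PV        t(t+1)·PV
  1        37.50        35.3941        35.3941          70.7881
  2        37.50        33.4064        66.8127         200.4382
  3        37.50        31.5303        94.5910         378.3638
  4        37.50        29.7596       119.0385         595.1925
  5       537.50       402.5999     2,012.9995      12,077.9970
  Σ                    532.6903     2,328.8358      13,322.7797
P = 532.6903; D_Mac = 4.37184 yrs; D_mod = 4.12632 yrs; C = 22.28015.
Duration effect: -4.12632 × (+0.0095) = -0.039200
Convexity effect: 0.5 × 22.28015 × (0.0095)² = +0.0010054
ΔP/P ≈ -0.039200 + 0.0010054 = -0.038195 = -3.8195%.

-3.82%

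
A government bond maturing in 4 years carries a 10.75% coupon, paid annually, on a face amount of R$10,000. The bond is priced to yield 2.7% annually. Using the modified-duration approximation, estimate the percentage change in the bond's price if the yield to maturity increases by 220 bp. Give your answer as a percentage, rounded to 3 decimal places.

Periodic yield y = 0.027. Modified duration first:
  t   CF        PV=CF/(1+0.027)^t    t·PV
  1     1,075.00     1,046.7381     1,046.7381
  2     1,075.00     1,019.2192     2,038.4383
  3     1,075.00       992.4237     2,977.2711
  4    11,075.00     9,955.4744    39,821.8977
  Σ                 13,013.8554    45,884.3452
P = 13,013.8554; D_Mac = 3.52581 yrs; D_mod = 3.52581/(1+0.027) = 3.43311 yrs.
ΔP/P ≈ -D_mod · Δy = -3.43311 × (+0.022) = -0.075528 = -7.5528%.

-7.553%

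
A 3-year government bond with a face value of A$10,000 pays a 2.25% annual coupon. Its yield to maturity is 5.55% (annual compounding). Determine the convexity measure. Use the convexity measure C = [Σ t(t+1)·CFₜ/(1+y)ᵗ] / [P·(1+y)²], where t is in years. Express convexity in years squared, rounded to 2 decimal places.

With y = 0.0555:
  t   CF        PV=CF/(1+0.0555)^t    t·PV        t(t+1)·PV
  1       225.00       213.1691       213.1691         426.3382
  2       225.00       201.9603       403.9206       1,211.7619
  3    10,225.00     8,695.3808    26,086.1423     104,344.5691
  Σ                  9,110.5102    26,703.2320     105,982.6692
P = 9,110.5102.
Convexity = Σ t(t+1)·PV / [P·(1+y)²] = 105,982.6692 / (9,110.5102 × 1.114080) = 10.44181.

10.44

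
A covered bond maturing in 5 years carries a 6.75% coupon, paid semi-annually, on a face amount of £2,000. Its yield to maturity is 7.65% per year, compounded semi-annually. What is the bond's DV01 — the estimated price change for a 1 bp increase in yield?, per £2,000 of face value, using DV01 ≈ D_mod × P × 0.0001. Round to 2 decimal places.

Periodic yield y = 0.03825.
  t   CF        PV=CF/(1+0.03825)^t    t·PV
  1        67.50        65.0132        65.0132
  2        67.50        62.6181       125.2362
  3        67.50        60.3112       180.9336
  4        67.50        58.0893       232.3571
  5        67.50        55.9492       279.7461
  6        67.50        53.8880       323.3281
  7        67.50        51.9027       363.3191
  8        67.50        49.9906       399.9247
  9        67.50        48.1489       433.3400
  10    2,067.50     1,420.4506    14,204.5055
  Σ                  1,926.3618    16,607.7037
P = 1,926.3618; D_Mac = 8.62128 half-year periods = 4.31064 yrs; D_mod = 4.15183 yrs.
DV01 ≈ 4.15183 × 1,926.3618 × 0.0001 = 0.799793.

£0.80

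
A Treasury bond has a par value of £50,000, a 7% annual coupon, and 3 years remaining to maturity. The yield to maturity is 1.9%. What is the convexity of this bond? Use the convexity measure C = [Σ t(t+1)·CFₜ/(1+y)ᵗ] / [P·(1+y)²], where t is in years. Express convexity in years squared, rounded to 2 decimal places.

With y = 0.019:
  t   CF        PV=CF/(1+0.019)^t    t·PV        t(t+1)·PV
  1     3,500.00     3,434.7399     3,434.7399       6,869.4799
  2     3,500.00     3,370.6967     6,741.3934      20,224.1802
  3    53,500.00    50,562.8133   151,688.4399     606,753.7597
  Σ                 57,368.2499   161,864.5733     633,847.4198
P = 57,368.2499.
Convexity = Σ t(t+1)·PV / [P·(1+y)²] = 633,847.4198 / (57,368.2499 × 1.038361) = 10.64057.

10.64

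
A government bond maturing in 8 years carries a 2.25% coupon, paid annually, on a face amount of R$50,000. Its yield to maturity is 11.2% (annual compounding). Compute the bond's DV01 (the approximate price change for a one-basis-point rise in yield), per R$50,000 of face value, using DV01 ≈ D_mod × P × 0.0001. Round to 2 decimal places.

R$17.43

Periodic yield y = 0.112.
  t   CF        PV=CF/(1+0.112)^t    t·PV
  1     1,125.00     1,011.6906     1,011.6906
  2     1,125.00       909.7937     1,819.5875
  3     1,125.00       818.1598     2,454.4795
  4     1,125.00       735.7553     2,943.0210
  5     1,125.00       661.6504     3,308.2521
  6     1,125.00       595.0094     3,570.0562
  7     1,125.00       535.0804     3,745.5625
  8    51,125.00    21,867.2929   174,938.3436
  Σ                 27,134.4326   193,790.9930
P = 27,134.4326; D_Mac = 7.14188 yrs; D_mod = 6.42256 yrs.
DV01 ≈ 6.42256 × 27,134.4326 × 0.0001 = 17.427248.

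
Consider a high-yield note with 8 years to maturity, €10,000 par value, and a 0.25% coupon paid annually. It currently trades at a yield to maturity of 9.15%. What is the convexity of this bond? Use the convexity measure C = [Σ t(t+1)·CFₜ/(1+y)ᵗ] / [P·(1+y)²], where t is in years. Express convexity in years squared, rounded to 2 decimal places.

With y = 0.0915:
  t   CF        PV=CF/(1+0.0915)^t    t·PV        t(t+1)·PV
  1        25.00        22.9043        22.9043          45.8085
  2        25.00        20.9842        41.9684         125.9052
  3        25.00        19.2251        57.6753         230.7013
  4        25.00        17.6135        70.4539         352.2695
  5        25.00        16.1369        80.6847         484.1083
  6        25.00        14.7842        88.7051         620.9360
  7        25.00        13.5448        94.8139         758.5110
  8    10,025.00     4,976.1614    39,809.2915     358,283.6231
  Σ                  5,101.3545    40,266.4971     360,901.8630
P = 5,101.3545.
Convexity = Σ t(t+1)·PV / [P·(1+y)²] = 360,901.8630 / (5,101.3545 × 1.191372) = 59.38218.

59.38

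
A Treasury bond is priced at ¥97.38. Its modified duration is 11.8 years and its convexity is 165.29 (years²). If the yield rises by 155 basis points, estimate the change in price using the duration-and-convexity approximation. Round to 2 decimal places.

-¥15.88

Duration effect: -D_mod·Δy = -11.8 × (+0.0155) = -0.182900
Convexity effect: ½·C·(Δy)² = 0.5 × 165.29 × (0.0155)² = +0.01985546125
ΔP/P ≈ -0.182900 + 0.01985546125 = -0.16304453875
ΔP ≈ 97.38 × (-0.16304453875) = -15.877277183475.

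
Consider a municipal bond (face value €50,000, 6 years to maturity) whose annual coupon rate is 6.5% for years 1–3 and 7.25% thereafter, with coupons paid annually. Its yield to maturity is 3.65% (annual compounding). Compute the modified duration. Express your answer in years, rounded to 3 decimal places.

Periodic yield y = 0.0365. First find Macaulay duration:
  t   CF        PV=CF/(1+0.0365)^t    t·PV
  1     3,250.00     3,135.5523     3,135.5523
  2     3,250.00     3,025.1349     6,050.2698
  3     3,250.00     2,918.6058     8,755.8174
  4     3,625.00     3,140.7313    12,562.9253
  5     3,625.00     3,030.1315    15,150.6576
  6    53,625.00    43,246.5499   259,479.2996
  Σ                 58,496.7058   305,134.5220
P = 58,496.7058; Macaulay duration = 305,134.5220 / 58,496.7058 = 5.21627 years.
Modified duration = D_Mac / (1 + y) = 5.21627 / 1.0365 = 5.03258 years.

5.033 years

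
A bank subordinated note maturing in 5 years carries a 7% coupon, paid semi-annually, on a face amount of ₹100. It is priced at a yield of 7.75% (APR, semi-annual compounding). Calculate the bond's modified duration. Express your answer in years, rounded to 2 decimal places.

4.13 years

Periodic yield y = 0.03875. First find Macaulay duration:
  t   CF        PV=CF/(1+0.03875)^t    t·PV
  1         3.50         3.3694         3.3694
  2         3.50         3.2437         6.4875
  3         3.50         3.1227         9.3682
  4         3.50         3.0062        12.0250
  5         3.50         2.8941        14.4705
  6         3.50         2.7861        16.7168
  7         3.50         2.6822        18.7754
  8         3.50         2.5821        20.6571
  9         3.50         2.4858        22.3723
  10      103.50        70.7669       707.6687
  Σ                     96.9394       831.9109
P = 96.9394; Macaulay duration = 831.9109 / 96.9394 = 8.58176 half-year periods = 4.29088 years.
Modified duration = D_Mac / (1 + y) = 4.29088 / 1.03875 = 4.13081 years.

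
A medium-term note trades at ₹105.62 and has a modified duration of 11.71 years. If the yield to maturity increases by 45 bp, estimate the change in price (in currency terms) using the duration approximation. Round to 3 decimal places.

-₹5.566

Duration approximation: ΔP/P ≈ -D_mod · Δy = -11.71 × (+0.0045) = -0.052695.
ΔP ≈ 105.62 × (-0.052695) = -5.5656459.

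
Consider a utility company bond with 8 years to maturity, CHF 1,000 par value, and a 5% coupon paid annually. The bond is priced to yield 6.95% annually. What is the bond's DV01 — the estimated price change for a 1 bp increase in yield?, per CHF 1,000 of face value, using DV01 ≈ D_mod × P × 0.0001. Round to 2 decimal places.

Periodic yield y = 0.0695.
  t   CF        PV=CF/(1+0.0695)^t    t·PV
  1        50.00        46.7508        46.7508
  2        50.00        43.7128        87.4256
  3        50.00        40.8722       122.6165
  4        50.00        38.2161       152.8646
  5        50.00        35.7327       178.6636
  6        50.00        33.4107       200.4641
  7        50.00        31.2395       218.6767
  8     1,050.00       613.3989     4,907.1911
  Σ                    883.3337     5,914.6529
P = 883.3337; D_Mac = 6.69583 yrs; D_mod = 6.26071 yrs.
DV01 ≈ 6.26071 × 883.3337 × 0.0001 = 0.553030.

CHF 0.55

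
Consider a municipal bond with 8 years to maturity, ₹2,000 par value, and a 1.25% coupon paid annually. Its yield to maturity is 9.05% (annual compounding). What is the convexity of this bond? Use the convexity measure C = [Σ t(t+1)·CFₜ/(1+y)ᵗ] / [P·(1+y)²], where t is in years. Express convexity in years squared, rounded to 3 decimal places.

55.807

With y = 0.0905:
  t   CF        PV=CF/(1+0.0905)^t    t·PV        t(t+1)·PV
  1        25.00        22.9253        22.9253          45.8505
  2        25.00        21.0227        42.0454         126.1363
  3        25.00        19.2780        57.8341         231.3365
  4        25.00        17.6782        70.7127         353.5634
  5        25.00        16.2111        81.0553         486.3321
  6        25.00        14.8657        89.1943         624.3603
  7        25.00        13.6320        95.4242         763.3933
  8     2,025.00     1,012.5574     8,100.4595      72,904.1355
  Σ                  1,138.1704     8,559.6508      75,535.1080
P = 1,138.1704.
Convexity = Σ t(t+1)·PV / [P·(1+y)²] = 75,535.1080 / (1,138.1704 × 1.189190) = 55.80720.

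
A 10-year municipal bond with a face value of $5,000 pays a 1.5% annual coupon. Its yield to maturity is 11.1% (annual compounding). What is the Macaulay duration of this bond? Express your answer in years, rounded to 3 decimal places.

8.922 years

Periodic yield y = 0.111. Discount each cash flow and weight by its year:
  t   CF        PV=CF/(1+0.111)^t    t·PV
  1        75.00        67.5068        67.5068
  2        75.00        60.7622       121.5243
  3        75.00        54.6914       164.0742
  4        75.00        49.2272       196.9088
  5        75.00        44.3089       221.5445
  6        75.00        39.8820       239.2920
  7        75.00        35.8974       251.2817
  8        75.00        32.3109       258.4870
  9        75.00        29.0827       261.7443
  10    5,075.00     1,771.3136    17,713.1360
  Σ                  2,184.9830    19,495.4996
Price P = Σ PV = 2,184.9830.
Macaulay duration = Σ(t·PV) / P = 19,495.4996 / 2,184.9830 = 8.92250 years.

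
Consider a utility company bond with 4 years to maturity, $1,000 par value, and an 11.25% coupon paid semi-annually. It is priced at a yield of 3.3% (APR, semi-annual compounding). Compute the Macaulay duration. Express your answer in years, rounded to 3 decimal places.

Periodic yield y = 0.0165. Discount each cash flow and weight by its period:
  t   CF        PV=CF/(1+0.0165)^t    t·PV
  1        56.25        55.3369        55.3369
  2        56.25        54.4387       108.8774
  3        56.25        53.5550       160.6651
  4        56.25        52.6857       210.7429
  5        56.25        51.8305       259.1526
  6        56.25        50.9892       305.9352
  7        56.25        50.1615       351.1308
  8     1,056.25       926.6328     7,413.0622
  Σ                  1,295.6305     8,864.9032
Price P = Σ PV = 1,295.6305.
Macaulay duration = Σ(t·PV) / P = 8,864.9032 / 1,295.6305 = 6.84215 half-year periods.
In years: 6.84215 / 2 = 3.42108 years.

3.421 years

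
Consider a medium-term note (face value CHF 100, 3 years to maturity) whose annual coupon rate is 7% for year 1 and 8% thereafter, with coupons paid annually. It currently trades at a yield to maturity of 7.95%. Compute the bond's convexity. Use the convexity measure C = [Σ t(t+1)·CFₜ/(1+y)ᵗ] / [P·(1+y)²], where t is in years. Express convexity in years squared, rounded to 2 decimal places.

With y = 0.0795:
  t   CF        PV=CF/(1+0.0795)^t    t·PV        t(t+1)·PV
  1         7.00         6.4845         6.4845          12.9690
  2         8.00         6.8651        13.7301          41.1904
  3       108.00        85.8531       257.5592       1,030.2368
  Σ                     99.2026       277.7738       1,084.3962
P = 99.2026.
Convexity = Σ t(t+1)·PV / [P·(1+y)²] = 1,084.3962 / (99.2026 × 1.165320) = 9.38036.

9.38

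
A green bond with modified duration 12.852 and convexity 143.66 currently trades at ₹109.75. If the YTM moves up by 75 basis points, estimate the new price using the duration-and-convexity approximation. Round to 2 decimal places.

₹99.61

Duration effect: -D_mod·Δy = -12.852 × (+0.0075) = -0.096390
Convexity effect: ½·C·(Δy)² = 0.5 × 143.66 × (0.0075)² = +0.0040404375
ΔP/P ≈ -0.096390 + 0.0040404375 = -0.0923495625
New price ≈ 109.75 × (1 - 0.0923495625) = 99.614635515625.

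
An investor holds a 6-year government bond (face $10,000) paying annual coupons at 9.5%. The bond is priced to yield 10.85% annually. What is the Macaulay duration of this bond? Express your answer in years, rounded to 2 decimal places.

Periodic yield y = 0.1085. Discount each cash flow and weight by its year:
  t   CF        PV=CF/(1+0.1085)^t    t·PV
  1       950.00       857.0140       857.0140
  2       950.00       773.1294     1,546.2589
  3       950.00       697.4555     2,092.3665
  4       950.00       629.1886     2,516.7542
  5       950.00       567.6036     2,838.0178
  6    10,950.00     5,902.0099    35,412.0595
  Σ                  9,426.4010    45,262.4709
Price P = Σ PV = 9,426.4010.
Macaulay duration = Σ(t·PV) / P = 45,262.4709 / 9,426.4010 = 4.80167 years.

4.80 years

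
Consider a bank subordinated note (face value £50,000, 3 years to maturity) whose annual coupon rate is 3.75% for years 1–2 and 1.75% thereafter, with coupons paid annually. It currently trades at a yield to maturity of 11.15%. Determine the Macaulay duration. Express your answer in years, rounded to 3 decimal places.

Periodic yield y = 0.1115. Discount each cash flow and weight by its year:
  t   CF        PV=CF/(1+0.1115)^t    t·PV
  1     1,875.00     1,686.9096     1,686.9096
  2     1,875.00     1,517.6874     3,035.3749
  3    50,875.00    37,048.9600   111,146.8799
  Σ                 40,253.5570   115,869.1644
Price P = Σ PV = 40,253.5570.
Macaulay duration = Σ(t·PV) / P = 115,869.1644 / 40,253.5570 = 2.87848 years.

2.878 years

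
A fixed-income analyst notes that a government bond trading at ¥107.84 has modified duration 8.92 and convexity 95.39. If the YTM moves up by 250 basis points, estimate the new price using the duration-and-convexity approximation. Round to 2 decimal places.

Duration effect: -D_mod·Δy = -8.92 × (+0.025) = -0.223000
Convexity effect: ½·C·(Δy)² = 0.5 × 95.39 × (0.025)² = +0.029809375
ΔP/P ≈ -0.223000 + 0.029809375 = -0.193190625
New price ≈ 107.84 × (1 - 0.193190625) = 87.006323.

¥87.01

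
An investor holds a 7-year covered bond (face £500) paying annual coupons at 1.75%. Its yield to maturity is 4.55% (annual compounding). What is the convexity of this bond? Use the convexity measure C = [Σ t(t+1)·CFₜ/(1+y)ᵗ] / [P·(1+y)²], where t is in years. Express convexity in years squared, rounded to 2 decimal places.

With y = 0.0455:
  t   CF        PV=CF/(1+0.0455)^t    t·PV        t(t+1)·PV
  1         8.75         8.3692         8.3692          16.7384
  2         8.75         8.0050        16.0099          48.0298
  3         8.75         7.6566        22.9698          91.8792
  4         8.75         7.3234        29.2935         146.4677
  5         8.75         7.0047        35.0234         210.1402
  6         8.75         6.6998        40.1990         281.3929
  7       508.75       372.5943     2,608.1598      20,865.2787
  Σ                    417.6529     2,760.0247      21,659.9269
P = 417.6529.
Convexity = Σ t(t+1)·PV / [P·(1+y)²] = 21,659.9269 / (417.6529 × 1.093070) = 47.44532.

47.45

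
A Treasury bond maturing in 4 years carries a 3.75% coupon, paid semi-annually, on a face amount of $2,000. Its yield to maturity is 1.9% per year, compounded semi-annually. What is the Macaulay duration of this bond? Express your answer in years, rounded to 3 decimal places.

3.762 years

Periodic yield y = 0.0095. Discount each cash flow and weight by its period:
  t   CF        PV=CF/(1+0.0095)^t    t·PV
  1        37.50        37.1471        37.1471
  2        37.50        36.7975        73.5951
  3        37.50        36.4512       109.3537
  4        37.50        36.1082       144.4328
  5        37.50        35.7684       178.8421
  6        37.50        35.4318       212.5909
  7        37.50        35.0984       245.6886
  8     2,037.50     1,889.0656    15,112.5245
  Σ                  2,141.8682    16,114.1748
Price P = Σ PV = 2,141.8682.
Macaulay duration = Σ(t·PV) / P = 16,114.1748 / 2,141.8682 = 7.52342 half-year periods.
In years: 7.52342 / 2 = 3.76171 years.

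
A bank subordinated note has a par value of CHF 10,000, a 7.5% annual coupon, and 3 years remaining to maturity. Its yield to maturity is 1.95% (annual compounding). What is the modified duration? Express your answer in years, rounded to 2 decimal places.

2.76 years

Periodic yield y = 0.0195. First find Macaulay duration:
  t   CF        PV=CF/(1+0.0195)^t    t·PV
  1       750.00       735.6547       735.6547
  2       750.00       721.5838     1,443.1677
  3    10,750.00    10,144.8767    30,434.6302
  Σ                 11,602.1153    32,613.4526
P = 11,602.1153; Macaulay duration = 32,613.4526 / 11,602.1153 = 2.81099 years.
Modified duration = D_Mac / (1 + y) = 2.81099 / 1.0195 = 2.75723 years.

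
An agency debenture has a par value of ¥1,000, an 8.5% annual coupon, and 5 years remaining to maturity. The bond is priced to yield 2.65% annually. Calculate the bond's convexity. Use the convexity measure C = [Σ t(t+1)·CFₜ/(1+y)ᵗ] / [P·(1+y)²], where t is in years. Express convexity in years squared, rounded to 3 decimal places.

23.665

With y = 0.0265:
  t   CF        PV=CF/(1+0.0265)^t    t·PV        t(t+1)·PV
  1        85.00        82.8057        82.8057         165.6113
  2        85.00        80.6679       161.3359         484.0077
  3        85.00        78.5854       235.7563         943.0252
  4        85.00        76.5567       306.2267       1,531.1337
  5     1,085.00       951.9957     4,759.9783      28,559.8699
  Σ                  1,270.6114     5,546.1029      31,683.6478
P = 1,270.6114.
Convexity = Σ t(t+1)·PV / [P·(1+y)²] = 31,683.6478 / (1,270.6114 × 1.053702) = 23.66489.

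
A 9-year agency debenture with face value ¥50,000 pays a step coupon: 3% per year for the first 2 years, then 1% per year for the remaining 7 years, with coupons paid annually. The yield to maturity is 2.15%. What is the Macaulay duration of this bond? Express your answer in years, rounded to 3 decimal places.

8.337 years

Periodic yield y = 0.0215. Discount each cash flow and weight by its year:
  t   CF        PV=CF/(1+0.0215)^t    t·PV
  1     1,500.00     1,468.4288     1,468.4288
  2     1,500.00     1,437.5221     2,875.0441
  3       500.00       469.0886     1,407.2658
  4       500.00       459.2155     1,836.8619
  5       500.00       449.5502     2,247.7508
  6       500.00       440.0883     2,640.5295
  7       500.00       430.8255     3,015.7785
  8       500.00       421.7577     3,374.0617
  9    50,500.00    41,700.9587   375,308.6282
  Σ                 47,277.4353   394,174.3495
Price P = Σ PV = 47,277.4353.
Macaulay duration = Σ(t·PV) / P = 394,174.3495 / 47,277.4353 = 8.33747 years.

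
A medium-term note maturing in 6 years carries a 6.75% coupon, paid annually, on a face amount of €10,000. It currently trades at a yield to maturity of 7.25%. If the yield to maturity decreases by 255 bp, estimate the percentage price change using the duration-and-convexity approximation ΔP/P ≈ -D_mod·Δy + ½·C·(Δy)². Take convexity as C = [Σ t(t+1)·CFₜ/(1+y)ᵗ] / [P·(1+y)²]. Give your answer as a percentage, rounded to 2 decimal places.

+13.12%

With y = 0.0725:
  t   CF        PV=CF/(1+0.0725)^t    t·PV        t(t+1)·PV
  1       675.00       629.3706       629.3706       1,258.7413
  2       675.00       586.8258     1,173.6515       3,520.9546
  3       675.00       547.1569     1,641.4707       6,565.8826
  4       675.00       510.1696     2,040.6784      10,203.3918
  5       675.00       475.6826     2,378.4130      14,270.4781
  6    10,675.00     7,014.2958    42,085.7750     294,600.4249
  Σ                  9,763.5013    49,949.3592     330,419.8734
P = 9,763.5013; D_Mac = 5.11593 yrs; D_mod = 4.77010 yrs; C = 29.42158.
Duration effect: -4.77010 × (-0.0255) = +0.121637
Convexity effect: 0.5 × 29.42158 × (-0.0255)² = +0.0095657
ΔP/P ≈ +0.121637 + 0.0095657 = +0.131203 = +13.1203%.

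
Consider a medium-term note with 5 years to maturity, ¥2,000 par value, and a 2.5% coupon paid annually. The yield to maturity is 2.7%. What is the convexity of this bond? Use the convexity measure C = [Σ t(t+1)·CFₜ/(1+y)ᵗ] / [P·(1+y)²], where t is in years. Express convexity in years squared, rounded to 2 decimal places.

26.63

With y = 0.027:
  t   CF        PV=CF/(1+0.027)^t    t·PV        t(t+1)·PV
  1        50.00        48.6855        48.6855          97.3710
  2        50.00        47.4055        94.8111         284.4333
  3        50.00        46.1592       138.4777         553.9109
  4        50.00        44.9457       179.7828         898.9142
  5     2,050.00     1,794.3272     8,971.6361      53,829.8163
  Σ                  1,981.5232     9,433.3932      55,664.4456
P = 1,981.5232.
Convexity = Σ t(t+1)·PV / [P·(1+y)²] = 55,664.4456 / (1,981.5232 × 1.054729) = 26.63409.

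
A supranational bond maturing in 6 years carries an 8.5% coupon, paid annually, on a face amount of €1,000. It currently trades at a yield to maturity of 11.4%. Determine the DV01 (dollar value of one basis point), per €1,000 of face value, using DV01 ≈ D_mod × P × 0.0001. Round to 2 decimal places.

€0.38

Periodic yield y = 0.114.
  t   CF        PV=CF/(1+0.114)^t    t·PV
  1        85.00        76.3016        76.3016
  2        85.00        68.4934       136.9867
  3        85.00        61.4842       184.4525
  4        85.00        55.1923       220.7690
  5        85.00        49.5442       247.7211
  6     1,085.00       567.6996     3,406.1976
  Σ                    878.7152     4,272.4286
P = 878.7152; D_Mac = 4.86213 yrs; D_mod = 4.36457 yrs.
DV01 ≈ 4.36457 × 878.7152 × 0.0001 = 0.383521.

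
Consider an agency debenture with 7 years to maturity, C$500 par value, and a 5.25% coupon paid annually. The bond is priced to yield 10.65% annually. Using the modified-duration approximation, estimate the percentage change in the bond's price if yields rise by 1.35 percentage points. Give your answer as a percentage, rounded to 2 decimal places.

-7.14%

Periodic yield y = 0.1065. Modified duration first:
  t   CF        PV=CF/(1+0.1065)^t    t·PV
  1        26.25        23.7235        23.7235
  2        26.25        21.4401        42.8802
  3        26.25        19.3765        58.1295
  4        26.25        17.5115        70.0460
  5        26.25        15.8260        79.1302
  6        26.25        14.3028        85.8167
  7       526.25       259.1386     1,813.9705
  Σ                    371.3190     2,173.6966
P = 371.3190; D_Mac = 5.85399 yrs; D_mod = 5.85399/(1+0.1065) = 5.29054 yrs.
ΔP/P ≈ -D_mod · Δy = -5.29054 × (+0.0135) = -0.071422 = -7.1422%.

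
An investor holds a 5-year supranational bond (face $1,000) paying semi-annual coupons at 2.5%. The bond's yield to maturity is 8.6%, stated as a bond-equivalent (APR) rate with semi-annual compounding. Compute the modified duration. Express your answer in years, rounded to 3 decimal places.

4.487 years

Periodic yield y = 0.043. First find Macaulay duration:
  t   CF        PV=CF/(1+0.043)^t    t·PV
  1        12.50        11.9847        11.9847
  2        12.50        11.4906        22.9811
  3        12.50        11.0168        33.0505
  4        12.50        10.5626        42.2506
  5        12.50        10.1272        50.6359
  6        12.50         9.7097        58.2580
  7        12.50         9.3094        65.1655
  8        12.50         8.9256        71.4045
  9        12.50         8.5576        77.0183
  10    1,012.50       664.5872     6,645.8716
  Σ                    756.2712     7,078.6207
P = 756.2712; Macaulay duration = 7,078.6207 / 756.2712 = 9.35990 half-year periods = 4.67995 years.
Modified duration = D_Mac / (1 + y) = 4.67995 / 1.043 = 4.48701 years.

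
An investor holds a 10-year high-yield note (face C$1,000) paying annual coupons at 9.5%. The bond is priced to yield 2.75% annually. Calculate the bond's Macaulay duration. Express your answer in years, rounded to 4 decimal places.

7.5511 years

Periodic yield y = 0.0275. Discount each cash flow and weight by its year:
  t   CF        PV=CF/(1+0.0275)^t    t·PV
  1        95.00        92.4574        92.4574
  2        95.00        89.9829       179.9658
  3        95.00        87.5746       262.7238
  4        95.00        85.2307       340.9230
  5        95.00        82.9496       414.7481
  6        95.00        80.7296       484.3774
  7        95.00        78.5689       549.9825
  8        95.00        76.4661       611.7288
  9        95.00        74.4196       669.7761
  10    1,095.00       834.8257     8,348.2571
  Σ                  1,583.2051    11,954.9399
Price P = Σ PV = 1,583.2051.
Macaulay duration = Σ(t·PV) / P = 11,954.9399 / 1,583.2051 = 7.55110 years.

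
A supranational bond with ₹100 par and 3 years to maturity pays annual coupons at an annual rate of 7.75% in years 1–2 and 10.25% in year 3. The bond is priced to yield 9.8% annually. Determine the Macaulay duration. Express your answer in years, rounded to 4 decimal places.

Periodic yield y = 0.098. Discount each cash flow and weight by its year:
  t   CF        PV=CF/(1+0.098)^t    t·PV
  1         7.75         7.0583         7.0583
  2         7.75         6.4283        12.8566
  3       110.25        83.2859       249.8578
  Σ                     96.7725       269.7727
Price P = Σ PV = 96.7725.
Macaulay duration = Σ(t·PV) / P = 269.7727 / 96.7725 = 2.78770 years.

2.7877 years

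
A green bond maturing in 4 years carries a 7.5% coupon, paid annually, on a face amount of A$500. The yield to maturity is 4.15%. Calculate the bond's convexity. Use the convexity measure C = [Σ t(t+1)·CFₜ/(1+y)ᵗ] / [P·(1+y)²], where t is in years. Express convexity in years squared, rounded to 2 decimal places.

16.14

With y = 0.0415:
  t   CF        PV=CF/(1+0.0415)^t    t·PV        t(t+1)·PV
  1        37.50        36.0058        36.0058          72.0115
  2        37.50        34.5711        69.1421         207.4264
  3        37.50        33.1935        99.5806         398.3224
  4       537.50       456.8161     1,827.2643       9,136.3214
  Σ                    560.5864     2,031.9927       9,814.0816
P = 560.5864.
Convexity = Σ t(t+1)·PV / [P·(1+y)²] = 9,814.0816 / (560.5864 × 1.084722) = 16.13944.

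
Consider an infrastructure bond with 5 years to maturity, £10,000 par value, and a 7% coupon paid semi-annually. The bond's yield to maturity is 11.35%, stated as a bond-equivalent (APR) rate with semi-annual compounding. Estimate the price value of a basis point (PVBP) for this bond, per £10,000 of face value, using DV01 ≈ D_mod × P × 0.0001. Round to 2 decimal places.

Periodic yield y = 0.05675.
  t   CF        PV=CF/(1+0.05675)^t    t·PV
  1       350.00       331.2042       331.2042
  2       350.00       313.4177       626.8354
  3       350.00       296.5864       889.7593
  4       350.00       280.6590     1,122.6361
  5       350.00       265.5870     1,327.9348
  6       350.00       251.3243     1,507.9459
  7       350.00       237.8276     1,664.7932
  8       350.00       225.0557     1,800.4455
  9       350.00       212.9697     1,916.7269
  10   10,350.00     5,959.6092    59,596.0924
  Σ                  8,374.2408    70,784.3737
P = 8,374.2408; D_Mac = 8.45263 half-year periods = 4.22632 yrs; D_mod = 3.99935 yrs.
DV01 ≈ 3.99935 × 8,374.2408 × 0.0001 = 3.349154.

£3.35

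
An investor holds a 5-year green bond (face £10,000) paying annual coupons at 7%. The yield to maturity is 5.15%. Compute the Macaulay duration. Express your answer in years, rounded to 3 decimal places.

Periodic yield y = 0.0515. Discount each cash flow and weight by its year:
  t   CF        PV=CF/(1+0.0515)^t    t·PV
  1       700.00       665.7156       665.7156
  2       700.00       633.1105     1,266.2209
  3       700.00       602.1022     1,806.3066
  4       700.00       572.6126     2,290.4506
  5    10,700.00     8,324.1020    41,620.5099
  Σ                 10,797.6429    47,649.2036
Price P = Σ PV = 10,797.6429.
Macaulay duration = Σ(t·PV) / P = 47,649.2036 / 10,797.6429 = 4.41293 years.

4.413 years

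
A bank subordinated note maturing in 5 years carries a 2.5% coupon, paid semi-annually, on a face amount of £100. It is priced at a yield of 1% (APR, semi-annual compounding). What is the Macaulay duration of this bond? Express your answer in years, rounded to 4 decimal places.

Periodic yield y = 0.005. Discount each cash flow and weight by its period:
  t   CF        PV=CF/(1+0.005)^t    t·PV
  1         1.25         1.2438         1.2438
  2         1.25         1.2376         2.4752
  3         1.25         1.2314         3.6943
  4         1.25         1.2253         4.9012
  5         1.25         1.2192         6.0961
  6         1.25         1.2131         7.2789
  7         1.25         1.2071         8.4498
  8         1.25         1.2011         9.6089
  9         1.25         1.1951        10.7562
  10      101.25        96.3240       963.2398
  Σ                    107.2978     1,017.7441
Price P = Σ PV = 107.2978.
Macaulay duration = Σ(t·PV) / P = 1,017.7441 / 107.2978 = 9.48523 half-year periods.
In years: 9.48523 / 2 = 4.74261 years.

4.7426 years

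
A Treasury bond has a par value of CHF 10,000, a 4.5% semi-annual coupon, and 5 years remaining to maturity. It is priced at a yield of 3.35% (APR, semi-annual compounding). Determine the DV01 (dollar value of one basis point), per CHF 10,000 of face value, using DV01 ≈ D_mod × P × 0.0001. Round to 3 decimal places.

Periodic yield y = 0.01675.
  t   CF        PV=CF/(1+0.01675)^t    t·PV
  1       225.00       221.2933       221.2933
  2       225.00       217.6477       435.2955
  3       225.00       214.0622       642.1866
  4       225.00       210.5357       842.1429
  5       225.00       207.0673     1,035.3367
  6       225.00       203.6561     1,221.9366
  7       225.00       200.3011     1,402.1074
  8       225.00       197.0013     1,576.0103
  9       225.00       193.7559     1,743.8029
  10   10,225.00     8,660.0721    86,600.7206
  Σ                 10,525.3927    95,720.8329
P = 10,525.3927; D_Mac = 9.09428 half-year periods = 4.54714 yrs; D_mod = 4.47223 yrs.
DV01 ≈ 4.47223 × 10,525.3927 × 0.0001 = 4.707196.

CHF 4.707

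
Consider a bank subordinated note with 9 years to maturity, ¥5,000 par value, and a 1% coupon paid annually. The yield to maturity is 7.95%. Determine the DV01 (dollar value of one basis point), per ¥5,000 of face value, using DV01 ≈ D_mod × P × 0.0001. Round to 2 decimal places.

Periodic yield y = 0.0795.
  t   CF        PV=CF/(1+0.0795)^t    t·PV
  1        50.00        46.3177        46.3177
  2        50.00        42.9067        85.8133
  3        50.00        39.7468       119.2404
  4        50.00        36.8196       147.2785
  5        50.00        34.1080       170.5402
  6        50.00        31.5961       189.5769
  7        50.00        29.2692       204.8847
  8        50.00        27.1137       216.9096
  9     5,050.00     2,536.8078    22,831.2699
  Σ                  2,824.6857    24,011.8312
P = 2,824.6857; D_Mac = 8.50071 yrs; D_mod = 7.87467 yrs.
DV01 ≈ 7.87467 × 2,824.6857 × 0.0001 = 2.224347.

¥2.22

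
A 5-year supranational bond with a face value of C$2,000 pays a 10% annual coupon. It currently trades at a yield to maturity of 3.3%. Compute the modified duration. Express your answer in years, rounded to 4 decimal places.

Periodic yield y = 0.033. First find Macaulay duration:
  t   CF        PV=CF/(1+0.033)^t    t·PV
  1       200.00       193.6108       193.6108
  2       200.00       187.4258       374.8516
  3       200.00       181.4383       544.3150
  4       200.00       175.6421       702.5685
  5     2,200.00     1,870.3422     9,351.7110
  Σ                  2,608.4593    11,167.0570
P = 2,608.4593; Macaulay duration = 11,167.0570 / 2,608.4593 = 4.28109 years.
Modified duration = D_Mac / (1 + y) = 4.28109 / 1.033 = 4.14433 years.

4.1443 years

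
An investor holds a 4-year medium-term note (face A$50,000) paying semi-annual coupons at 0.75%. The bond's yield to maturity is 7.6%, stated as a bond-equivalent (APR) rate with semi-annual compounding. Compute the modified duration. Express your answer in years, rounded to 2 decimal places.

3.79 years

Periodic yield y = 0.038. First find Macaulay duration:
  t   CF        PV=CF/(1+0.038)^t    t·PV
  1       187.50       180.6358       180.6358
  2       187.50       174.0230       348.0459
  3       187.50       167.6522       502.9565
  4       187.50       161.5146       646.0585
  5       187.50       155.6018       778.0088
  6       187.50       149.9054       899.4321
  7       187.50       144.4175     1,010.9224
  8    50,187.50    37,240.6056   297,924.8446
  Σ                 38,374.3558   302,290.9048
P = 38,374.3558; Macaulay duration = 302,290.9048 / 38,374.3558 = 7.87742 half-year periods = 3.93871 years.
Modified duration = D_Mac / (1 + y) = 3.93871 / 1.038 = 3.79452 years.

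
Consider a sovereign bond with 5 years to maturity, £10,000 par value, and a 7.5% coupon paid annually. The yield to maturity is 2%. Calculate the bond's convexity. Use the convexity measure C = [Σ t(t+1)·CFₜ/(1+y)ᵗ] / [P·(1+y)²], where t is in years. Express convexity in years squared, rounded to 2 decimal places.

24.44

With y = 0.02:
  t   CF        PV=CF/(1+0.02)^t    t·PV        t(t+1)·PV
  1       750.00       735.2941       735.2941       1,470.5882
  2       750.00       720.8766     1,441.7532       4,325.2595
  3       750.00       706.7418     2,120.2253       8,480.9010
  4       750.00       692.8841     2,771.5363      13,857.6814
  5    10,750.00     9,736.6062    48,683.0310     292,098.1862
  Σ                 12,592.4027    55,751.8398     320,232.6163
P = 12,592.4027.
Convexity = Σ t(t+1)·PV / [P·(1+y)²] = 320,232.6163 / (12,592.4027 × 1.040400) = 24.44312.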